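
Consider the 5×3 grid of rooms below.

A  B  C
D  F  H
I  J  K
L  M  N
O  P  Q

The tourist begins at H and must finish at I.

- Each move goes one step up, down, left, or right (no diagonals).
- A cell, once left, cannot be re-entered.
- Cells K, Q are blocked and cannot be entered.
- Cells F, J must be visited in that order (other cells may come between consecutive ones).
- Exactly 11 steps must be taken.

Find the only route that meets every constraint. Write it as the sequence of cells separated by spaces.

H C B A D F J M P O L I

The waypoints must appear in the order F, J, with no cell reused.
Route from H: up to C, 2× left (reaching A), down to D, right to F, 3× down (reaching P), left to O, 2× up (reaching I) — 11 moves in all.
Check: order respected (F at step 5, J at step 6); 11 moves as required.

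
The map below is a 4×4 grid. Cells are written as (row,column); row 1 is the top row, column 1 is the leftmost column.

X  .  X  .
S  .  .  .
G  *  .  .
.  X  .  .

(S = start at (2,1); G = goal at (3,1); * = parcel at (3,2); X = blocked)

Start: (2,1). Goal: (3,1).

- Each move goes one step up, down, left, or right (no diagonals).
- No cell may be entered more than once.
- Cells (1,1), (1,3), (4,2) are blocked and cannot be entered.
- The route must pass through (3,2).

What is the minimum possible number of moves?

Any route passes through (3,2) somewhere between (2,1) and (3,1). Summing Manhattan distances along the two legs ((2,1) → (3,2) → (3,1)) gives a lower bound of 2 + 1 = 3 moves.
A route of 3 moves achieves this: (2,1) → (2,2) → (3,2) → (3,1).
Since 3 matches the lower bound, it is optimal.

3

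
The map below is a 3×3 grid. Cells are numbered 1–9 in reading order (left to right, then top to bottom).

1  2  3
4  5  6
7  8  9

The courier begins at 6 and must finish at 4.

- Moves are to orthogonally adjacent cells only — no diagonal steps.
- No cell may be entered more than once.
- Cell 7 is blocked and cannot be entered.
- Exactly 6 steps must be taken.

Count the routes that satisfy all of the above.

Need simple routes of exactly 6 moves from 6 to 4 (Manhattan distance 2, so 2 moves are spent on a detour and 2 undoing it).
Enumerating: 6 9 8 5 2 1 4.
That gives 1 route.

1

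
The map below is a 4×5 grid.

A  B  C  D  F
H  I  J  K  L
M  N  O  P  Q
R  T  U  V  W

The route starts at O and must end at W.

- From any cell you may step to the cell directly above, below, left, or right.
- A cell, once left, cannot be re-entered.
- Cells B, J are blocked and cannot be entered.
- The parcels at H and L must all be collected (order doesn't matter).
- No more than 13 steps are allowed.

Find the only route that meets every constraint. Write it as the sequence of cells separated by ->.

The budget equals the shortest possible length, so every move has to be on a shortest route through the required cells.
Route from O: left to N, up to I, left to H, 2× down (reaching R), 3× right (reaching V), 2× up (reaching K), right to L, 2× down (reaching W) — 13 moves in all.
Check: all required cells visited; 13 ≤ 13 moves.

O -> N -> I -> H -> M -> R -> T -> U -> V -> P -> K -> L -> Q -> W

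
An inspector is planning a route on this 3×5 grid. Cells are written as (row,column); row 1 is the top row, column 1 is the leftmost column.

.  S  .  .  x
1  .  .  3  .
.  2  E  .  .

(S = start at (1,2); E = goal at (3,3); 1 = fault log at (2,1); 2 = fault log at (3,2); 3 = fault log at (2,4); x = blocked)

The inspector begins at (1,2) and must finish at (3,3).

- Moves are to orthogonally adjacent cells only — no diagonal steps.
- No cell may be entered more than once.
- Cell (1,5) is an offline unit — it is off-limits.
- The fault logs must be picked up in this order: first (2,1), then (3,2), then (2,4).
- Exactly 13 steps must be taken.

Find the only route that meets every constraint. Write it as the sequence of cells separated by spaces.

(1,2) (1,1) (2,1) (3,1) (3,2) (2,2) (2,3) (1,3) (1,4) (2,4) (2,5) (3,5) (3,4) (3,3)

The waypoints must appear in the order (2,1), (3,2), (2,4), with no cell reused.
Route from (1,2): left to (1,1), 2× down (reaching (3,1)), right to (3,2), up to (2,2), right to (2,3), up to (1,3), right to (1,4), down to (2,4), right to (2,5), down to (3,5), 2× left (reaching (3,3)) — 13 moves in all.
Check: order respected (1 at step 2, 2 at step 4, 3 at step 9); 13 moves as required.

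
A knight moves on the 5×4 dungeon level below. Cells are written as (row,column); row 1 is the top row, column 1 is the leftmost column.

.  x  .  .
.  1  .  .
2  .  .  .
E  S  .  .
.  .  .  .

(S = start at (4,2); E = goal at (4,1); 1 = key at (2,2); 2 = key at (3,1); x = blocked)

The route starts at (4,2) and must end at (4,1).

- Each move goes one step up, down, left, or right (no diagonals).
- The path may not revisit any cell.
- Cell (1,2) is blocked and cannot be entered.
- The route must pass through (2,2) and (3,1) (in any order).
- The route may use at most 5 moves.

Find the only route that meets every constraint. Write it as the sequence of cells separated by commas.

(4,2), (3,2), (2,2), (2,1), (3,1), (4,1)

The 5-move cap with required stops at (2,2), (3,1) leaves no slack for detours.
Route from (4,2): 2× up (reaching (2,2)), left to (2,1), 2× down (reaching (4,1)) — 5 moves in all.
Check: all required cells visited; 5 ≤ 5 moves.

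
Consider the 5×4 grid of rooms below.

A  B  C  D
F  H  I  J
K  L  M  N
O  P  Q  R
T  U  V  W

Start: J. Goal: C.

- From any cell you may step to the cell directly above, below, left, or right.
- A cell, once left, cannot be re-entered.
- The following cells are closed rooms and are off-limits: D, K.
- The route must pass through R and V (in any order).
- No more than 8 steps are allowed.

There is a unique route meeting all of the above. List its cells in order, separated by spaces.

J N R W V Q M I C

The 8-move cap with required stops at R, V leaves no slack for detours.
Route from J: 3× down (reaching W), left to V, 4× up (reaching C) — 8 moves in all.
Check: all required cells visited; 8 ≤ 8 moves.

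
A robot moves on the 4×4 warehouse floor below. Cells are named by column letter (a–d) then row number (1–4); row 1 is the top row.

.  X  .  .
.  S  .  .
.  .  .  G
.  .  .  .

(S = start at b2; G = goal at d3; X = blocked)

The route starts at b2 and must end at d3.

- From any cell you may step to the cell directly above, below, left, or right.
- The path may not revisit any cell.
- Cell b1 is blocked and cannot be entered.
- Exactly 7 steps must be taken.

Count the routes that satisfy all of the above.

Need simple routes of exactly 7 moves from b2 to d3 (Manhattan distance 3, so 2 moves are spent on a detour and 2 undoing it).
Branch systematically from the start, pruning whenever the remaining move budget drops below the Manhattan distance to d3 or differs from it in parity. Grouping the completions by first move — via b3: 4; via a2: 7; via c2: 1 — and summing: 4 + 7 + 1 = 12.
That gives 12 routes.

12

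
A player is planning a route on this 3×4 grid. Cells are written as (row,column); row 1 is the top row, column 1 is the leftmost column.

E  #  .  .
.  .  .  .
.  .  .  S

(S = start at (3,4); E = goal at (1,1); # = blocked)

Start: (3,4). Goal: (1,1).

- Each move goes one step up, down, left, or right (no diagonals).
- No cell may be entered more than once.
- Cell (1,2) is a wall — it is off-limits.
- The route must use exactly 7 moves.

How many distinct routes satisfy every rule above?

Need simple routes of exactly 7 moves from (3,4) to (1,1) (Manhattan distance 5, so 1 moves are spent on a detour and 1 undoing it).
Enumerating: (3,4) (2,4) (1,4) (1,3) (2,3) (2,2) (2,1) (1,1) | (3,4) (2,4) (2,3) (3,3) (3,2) (2,2) (2,1) (1,1) | (3,4) (2,4) (2,3) (3,3) (3,2) (3,1) (2,1) (1,1) | (3,4) (2,4) (2,3) (2,2) (3,2) (3,1) (2,1) (1,1) | (3,4) (3,3) (2,3) (2,2) (3,2) (3,1) (2,1) (1,1).
That gives 5 routes.

5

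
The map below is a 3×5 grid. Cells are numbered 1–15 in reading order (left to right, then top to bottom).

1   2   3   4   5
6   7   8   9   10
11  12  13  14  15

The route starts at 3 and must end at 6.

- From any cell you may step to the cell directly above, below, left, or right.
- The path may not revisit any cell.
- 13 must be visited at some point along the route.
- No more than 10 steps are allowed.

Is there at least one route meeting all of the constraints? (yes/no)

yes

One route that works: 3 → 8 → 13 → 12 → 7 → 6.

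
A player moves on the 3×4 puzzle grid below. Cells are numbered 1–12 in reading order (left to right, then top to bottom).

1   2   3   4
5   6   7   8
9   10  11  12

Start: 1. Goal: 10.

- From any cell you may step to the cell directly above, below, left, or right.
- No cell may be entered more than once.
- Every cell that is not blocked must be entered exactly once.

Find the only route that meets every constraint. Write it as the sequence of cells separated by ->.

Need to visit all 12 open cells exactly once, starting at 1 and ending at 10.
Cell 4 has only two open neighbours (8 and 3), so the path must pass straight through it: one of those is the cell it's entered from and the other is where it exits.
Route from 1: right 3 to 4, down 2 to 12, left 1 to 11, up 1 to 7, left 2 to 5, down 1 to 9, right 1 to 10 — 11 moves in all.
Check: all 12 open cells covered.

1 -> 2 -> 3 -> 4 -> 8 -> 12 -> 11 -> 7 -> 6 -> 5 -> 9 -> 10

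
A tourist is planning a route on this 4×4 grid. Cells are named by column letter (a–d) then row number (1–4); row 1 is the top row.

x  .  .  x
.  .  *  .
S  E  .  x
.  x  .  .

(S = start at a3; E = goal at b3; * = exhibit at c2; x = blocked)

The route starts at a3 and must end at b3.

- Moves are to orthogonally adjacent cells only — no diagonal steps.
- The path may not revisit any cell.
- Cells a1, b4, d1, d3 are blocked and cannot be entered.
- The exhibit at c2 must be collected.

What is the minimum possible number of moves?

Any route passes through c2 somewhere between a3 and b3. Summing Manhattan distances along the two legs (a3 → c2 → b3) gives a lower bound of 3 + 2 = 5 moves.
A route of 5 moves achieves this: a3 → a2 → b2 → c2 → c3 → b3.
Since 5 matches the lower bound, it is optimal.

5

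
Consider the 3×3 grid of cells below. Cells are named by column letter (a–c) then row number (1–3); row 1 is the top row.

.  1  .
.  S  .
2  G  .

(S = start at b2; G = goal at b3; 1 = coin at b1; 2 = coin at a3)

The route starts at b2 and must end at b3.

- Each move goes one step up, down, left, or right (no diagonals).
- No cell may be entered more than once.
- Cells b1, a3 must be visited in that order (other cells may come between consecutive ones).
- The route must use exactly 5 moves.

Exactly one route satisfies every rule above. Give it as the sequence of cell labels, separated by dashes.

The waypoints must appear in the order b1, a3, with no cell reused.
Route from b2: up 1 to b1, left 1 to a1, down 2 to a3, right 1 to b3 — 5 moves in all.
Check: order respected (1 at step 1, 2 at step 4); 5 moves as required.

b2 - b1 - a1 - a2 - a3 - b3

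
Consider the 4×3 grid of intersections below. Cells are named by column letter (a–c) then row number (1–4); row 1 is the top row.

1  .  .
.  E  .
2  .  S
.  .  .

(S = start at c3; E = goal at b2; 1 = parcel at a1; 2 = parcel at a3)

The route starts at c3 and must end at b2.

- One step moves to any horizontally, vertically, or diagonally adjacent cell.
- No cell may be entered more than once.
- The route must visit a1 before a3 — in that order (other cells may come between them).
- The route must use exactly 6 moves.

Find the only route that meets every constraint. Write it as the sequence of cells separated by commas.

The waypoints must appear in the order a1, a3, with no cell reused.
Route from c3: up to c2, up-left to b1, left to a1, 2× down (reaching a3), up-right to b2 — 6 moves in all.
Check: order respected (1 at step 3, 2 at step 5); 6 moves as required.

c3, c2, b1, a1, a2, a3, b2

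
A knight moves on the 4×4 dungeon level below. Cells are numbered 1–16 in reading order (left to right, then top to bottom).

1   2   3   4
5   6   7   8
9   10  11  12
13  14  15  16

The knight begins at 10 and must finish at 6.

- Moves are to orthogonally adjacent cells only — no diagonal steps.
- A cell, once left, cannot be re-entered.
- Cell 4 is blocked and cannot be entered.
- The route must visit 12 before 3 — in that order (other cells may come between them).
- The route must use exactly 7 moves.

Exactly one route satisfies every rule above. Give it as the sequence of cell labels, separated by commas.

The waypoints must appear in the order 12, 3, with no cell reused.
Route from 10: 2× right (reaching 12), up to 8, left to 7, up to 3, left to 2, down to 6 — 7 moves in all.
Check: order respected (12 at step 2, 3 at step 5); 7 moves as required.

10, 11, 12, 8, 7, 3, 2, 6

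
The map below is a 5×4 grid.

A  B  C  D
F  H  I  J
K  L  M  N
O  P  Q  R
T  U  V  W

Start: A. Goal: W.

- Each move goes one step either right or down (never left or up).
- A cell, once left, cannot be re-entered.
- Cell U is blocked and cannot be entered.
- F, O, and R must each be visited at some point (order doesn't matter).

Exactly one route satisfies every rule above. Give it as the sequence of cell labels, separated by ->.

Moves only go right or down, so the column and row indices never decrease.
Route from A: down 3 to O, right 3 to R, down 1 to W — 7 moves in all.
Check: all required cells visited.

A -> F -> K -> O -> P -> Q -> R -> W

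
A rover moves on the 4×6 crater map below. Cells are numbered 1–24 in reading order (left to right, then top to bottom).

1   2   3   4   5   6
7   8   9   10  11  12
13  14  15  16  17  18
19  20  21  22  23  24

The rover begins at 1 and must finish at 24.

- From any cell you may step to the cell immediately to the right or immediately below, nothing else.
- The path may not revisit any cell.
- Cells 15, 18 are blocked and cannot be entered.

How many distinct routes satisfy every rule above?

17

A right/down-only route from 1 to 24 makes exactly 3 down-moves and 5 right-moves in some order.
With no other constraints that would be C(8,3) = 56 routes.
Subtract routes through each blocked cell (inclusion–exclusion for overlaps): − through 15: 24 − through 18: 21 + through 15&18: 6 → 17.
That gives 17 routes.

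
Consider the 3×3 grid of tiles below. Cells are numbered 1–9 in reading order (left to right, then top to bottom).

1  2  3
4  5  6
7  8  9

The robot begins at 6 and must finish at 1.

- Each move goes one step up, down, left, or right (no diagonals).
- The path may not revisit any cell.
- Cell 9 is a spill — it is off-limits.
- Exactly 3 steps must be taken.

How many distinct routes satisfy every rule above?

Need simple routes of exactly 3 moves from 6 to 1 (Manhattan distance 3, so 0 moves are spent on a detour and 0 undoing it).
Enumerating: 6 3 2 1 | 6 5 2 1 | 6 5 4 1.
That gives 3 routes.

3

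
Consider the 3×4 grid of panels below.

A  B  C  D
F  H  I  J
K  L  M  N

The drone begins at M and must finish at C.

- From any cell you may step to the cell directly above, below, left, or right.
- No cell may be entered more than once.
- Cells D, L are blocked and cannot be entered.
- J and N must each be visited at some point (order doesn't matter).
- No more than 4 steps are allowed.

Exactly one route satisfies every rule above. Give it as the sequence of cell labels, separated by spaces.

M N J I C

The 4-move cap with required stops at J, N leaves no slack for detours.
Route from M: right 1 to N, up 1 to J, left 1 to I, up 1 to C — 4 moves in all.
Check: all required cells visited; 4 ≤ 4 moves.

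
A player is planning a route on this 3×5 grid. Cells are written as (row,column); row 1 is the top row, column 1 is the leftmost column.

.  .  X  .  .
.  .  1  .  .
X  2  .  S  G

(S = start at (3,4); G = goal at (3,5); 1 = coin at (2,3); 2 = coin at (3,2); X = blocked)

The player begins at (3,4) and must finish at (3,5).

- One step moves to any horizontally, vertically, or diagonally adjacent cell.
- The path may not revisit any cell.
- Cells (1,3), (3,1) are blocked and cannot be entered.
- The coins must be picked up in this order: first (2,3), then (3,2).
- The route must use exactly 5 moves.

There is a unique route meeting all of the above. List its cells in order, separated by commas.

(3,4), (2,3), (3,2), (3,3), (2,4), (3,5)

The waypoints must appear in the order (2,3), (3,2), with no cell reused.
Route from (3,4): up-left 1 to (2,3), down-left 1 to (3,2), right 1 to (3,3), up-right 1 to (2,4), down-right 1 to (3,5) — 5 moves in all.
Check: order respected (1 at step 1, 2 at step 2); 5 moves as required.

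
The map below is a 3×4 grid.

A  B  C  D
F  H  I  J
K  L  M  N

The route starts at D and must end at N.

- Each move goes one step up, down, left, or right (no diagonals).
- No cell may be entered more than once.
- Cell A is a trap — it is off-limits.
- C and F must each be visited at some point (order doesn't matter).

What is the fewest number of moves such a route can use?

Any route passes through C and F in some order between D and N. Summing Manhattan distances along each leg and taking the cheapest ordering (D → C → F → N) gives a lower bound of 1 + 3 + 4 = 8 moves.
A route of 8 moves achieves this: D → C → I → H → F → K → L → M → N.
Since 8 matches the lower bound, it is optimal.

8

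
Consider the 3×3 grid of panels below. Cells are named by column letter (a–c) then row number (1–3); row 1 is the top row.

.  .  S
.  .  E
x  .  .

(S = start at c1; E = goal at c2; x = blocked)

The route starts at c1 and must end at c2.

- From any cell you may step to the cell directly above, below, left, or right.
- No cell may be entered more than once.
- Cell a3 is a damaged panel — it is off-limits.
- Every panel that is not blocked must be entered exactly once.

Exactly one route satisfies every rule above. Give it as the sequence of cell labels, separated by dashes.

c1 - b1 - a1 - a2 - b2 - b3 - c3 - c2

Need to visit all 8 open cells exactly once, starting at c1 and ending at c2.
Cell a2 has only two open neighbours (a1 and b2), so the path must pass straight through it: one of those is the cell it's entered from and the other is where it exits.
Route from c1: left 2 to a1, down 1 to a2, right 1 to b2, down 1 to b3, right 1 to c3, up 1 to c2 — 7 moves in all.
Check: all 8 open cells covered.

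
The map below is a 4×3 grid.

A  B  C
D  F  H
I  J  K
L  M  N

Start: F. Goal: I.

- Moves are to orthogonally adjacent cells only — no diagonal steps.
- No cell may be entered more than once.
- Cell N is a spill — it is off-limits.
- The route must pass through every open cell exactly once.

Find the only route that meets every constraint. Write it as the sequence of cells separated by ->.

Need to visit all 11 open cells exactly once, starting at F and ending at I.
Cell K has only two open neighbours (H and J), so the path must pass straight through it: one of those is the cell it's entered from and the other is where it exits.
Route from F: left to D, up to A, 2× right (reaching C), 2× down (reaching K), left to J, down to M, left to L, up to I — 10 moves in all.
Check: all 11 open cells covered.

F -> D -> A -> B -> C -> H -> K -> J -> M -> L -> I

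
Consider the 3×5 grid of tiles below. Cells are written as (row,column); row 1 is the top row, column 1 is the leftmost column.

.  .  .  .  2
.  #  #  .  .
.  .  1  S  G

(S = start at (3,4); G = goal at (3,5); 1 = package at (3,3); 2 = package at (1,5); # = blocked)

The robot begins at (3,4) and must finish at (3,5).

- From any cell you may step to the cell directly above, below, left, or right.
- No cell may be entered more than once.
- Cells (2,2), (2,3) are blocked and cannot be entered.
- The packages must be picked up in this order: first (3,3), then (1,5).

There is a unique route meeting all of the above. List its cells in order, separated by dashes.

The waypoints must appear in the order (3,3), (1,5), with no cell reused.
Route from (3,4): left 3 to (3,1), up 2 to (1,1), right 4 to (1,5), down 2 to (3,5) — 11 moves in all.
Check: order respected (1 at step 1, 2 at step 9).

(3,4) - (3,3) - (3,2) - (3,1) - (2,1) - (1,1) - (1,2) - (1,3) - (1,4) - (1,5) - (2,5) - (3,5)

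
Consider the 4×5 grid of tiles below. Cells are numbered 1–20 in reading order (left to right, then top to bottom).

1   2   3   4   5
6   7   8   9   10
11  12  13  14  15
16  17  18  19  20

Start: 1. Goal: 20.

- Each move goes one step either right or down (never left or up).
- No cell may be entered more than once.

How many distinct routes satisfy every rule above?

A right/down-only route from 1 to 20 makes exactly 3 down-moves and 4 right-moves in some order.
With no other constraints that would be C(7,3) = 35 routes.
That gives 35 routes.

35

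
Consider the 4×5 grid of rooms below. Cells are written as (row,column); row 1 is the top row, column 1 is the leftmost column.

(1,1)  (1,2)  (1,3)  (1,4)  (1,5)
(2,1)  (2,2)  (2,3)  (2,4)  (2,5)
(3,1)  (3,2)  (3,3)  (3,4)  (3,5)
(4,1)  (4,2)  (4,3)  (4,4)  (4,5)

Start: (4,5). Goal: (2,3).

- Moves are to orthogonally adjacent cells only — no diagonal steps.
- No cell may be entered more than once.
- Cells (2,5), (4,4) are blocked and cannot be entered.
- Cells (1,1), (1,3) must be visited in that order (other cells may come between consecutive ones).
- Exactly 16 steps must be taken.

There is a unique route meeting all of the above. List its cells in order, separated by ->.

(4,5) -> (3,5) -> (3,4) -> (3,3) -> (4,3) -> (4,2) -> (4,1) -> (3,1) -> (3,2) -> (2,2) -> (2,1) -> (1,1) -> (1,2) -> (1,3) -> (1,4) -> (2,4) -> (2,3)

The waypoints must appear in the order (1,1), (1,3), with no cell reused.
Route from (4,5): up to (3,5), 2× left (reaching (3,3)), down to (4,3), 2× left (reaching (4,1)), up to (3,1), right to (3,2), up to (2,2), left to (2,1), up to (1,1), 3× right (reaching (1,4)), down to (2,4), left to (2,3) — 16 moves in all.
Check: order respected ((1,1) at step 11, (1,3) at step 13); 16 moves as required.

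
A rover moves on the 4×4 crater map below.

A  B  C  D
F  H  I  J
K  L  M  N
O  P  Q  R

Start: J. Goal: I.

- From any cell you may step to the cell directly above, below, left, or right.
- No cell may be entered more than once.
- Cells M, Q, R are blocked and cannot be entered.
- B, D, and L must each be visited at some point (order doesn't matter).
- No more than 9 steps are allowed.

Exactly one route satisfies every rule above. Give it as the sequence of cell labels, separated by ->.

The 9-move cap with required stops at B, D, L leaves no slack for detours.
Route from J: up 1 to D, left 3 to A, down 2 to K, right 1 to L, up 1 to H, right 1 to I — 9 moves in all.
Check: all required cells visited; 9 ≤ 9 moves.

J -> D -> C -> B -> A -> F -> K -> L -> H -> I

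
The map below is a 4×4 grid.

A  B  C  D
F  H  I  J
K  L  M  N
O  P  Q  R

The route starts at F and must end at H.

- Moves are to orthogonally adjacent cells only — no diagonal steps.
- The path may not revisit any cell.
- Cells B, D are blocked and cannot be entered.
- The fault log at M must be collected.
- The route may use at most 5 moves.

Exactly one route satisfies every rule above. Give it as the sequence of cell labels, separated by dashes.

F - K - L - M - I - H

Any route must reach M and still end at H within 5 moves, so the order of the required stops is forced.
Route from F: down to K, 2× right (reaching M), up to I, left to H — 5 moves in all.
Check: all required cells visited; 5 ≤ 5 moves.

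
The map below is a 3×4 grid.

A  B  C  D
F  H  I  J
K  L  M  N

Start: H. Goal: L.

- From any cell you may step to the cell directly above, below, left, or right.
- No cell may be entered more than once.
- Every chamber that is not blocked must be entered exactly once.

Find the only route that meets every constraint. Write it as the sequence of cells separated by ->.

Need to visit all 12 open cells exactly once, starting at H and ending at L.
Cell K has only two open neighbours (F and L), so the path must pass straight through it: one of those is the cell it's entered from and the other is where it exits.
Route from H: right to I, down to M, right to N, 2× up (reaching D), 3× left (reaching A), 2× down (reaching K), right to L — 11 moves in all.
Check: all 12 open cells covered.

H -> I -> M -> N -> J -> D -> C -> B -> A -> F -> K -> L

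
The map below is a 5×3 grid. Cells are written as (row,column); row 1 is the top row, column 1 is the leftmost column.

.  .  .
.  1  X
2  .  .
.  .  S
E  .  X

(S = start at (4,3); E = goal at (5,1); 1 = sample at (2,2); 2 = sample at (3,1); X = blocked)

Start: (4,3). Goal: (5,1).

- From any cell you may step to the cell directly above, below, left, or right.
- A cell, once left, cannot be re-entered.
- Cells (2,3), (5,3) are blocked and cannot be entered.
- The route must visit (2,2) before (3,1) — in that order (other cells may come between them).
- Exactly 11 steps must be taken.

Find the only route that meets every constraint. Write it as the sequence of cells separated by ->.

The waypoints must appear in the order (2,2), (3,1), with no cell reused.
Route from (4,3): up 1 to (3,3), left 1 to (3,2), up 2 to (1,2), left 1 to (1,1), down 3 to (4,1), right 1 to (4,2), down 1 to (5,2), left 1 to (5,1) — 11 moves in all.
Check: order respected (1 at step 3, 2 at step 7); 11 moves as required.

(4,3) -> (3,3) -> (3,2) -> (2,2) -> (1,2) -> (1,1) -> (2,1) -> (3,1) -> (4,1) -> (4,2) -> (5,2) -> (5,1)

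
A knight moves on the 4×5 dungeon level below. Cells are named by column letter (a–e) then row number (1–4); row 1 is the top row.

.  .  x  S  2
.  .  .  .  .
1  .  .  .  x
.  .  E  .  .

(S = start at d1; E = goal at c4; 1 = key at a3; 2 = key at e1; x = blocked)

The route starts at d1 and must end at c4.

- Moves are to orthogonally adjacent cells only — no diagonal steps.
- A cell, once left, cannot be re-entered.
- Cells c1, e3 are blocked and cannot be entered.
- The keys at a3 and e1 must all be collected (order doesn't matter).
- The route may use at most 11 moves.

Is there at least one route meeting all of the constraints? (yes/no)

yes

One route that works: d1 → e1 → e2 → d2 → d3 → c3 → b3 → a3 → a4 → b4 → c4.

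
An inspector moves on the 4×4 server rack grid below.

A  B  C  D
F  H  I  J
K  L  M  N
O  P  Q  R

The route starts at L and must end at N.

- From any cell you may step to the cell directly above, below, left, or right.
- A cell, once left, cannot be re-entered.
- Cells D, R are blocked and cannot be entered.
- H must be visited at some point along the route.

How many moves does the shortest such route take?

4

Any route passes through H somewhere between L and N. Summing Manhattan distances along the two legs (L → H → N) gives a lower bound of 1 + 3 = 4 moves.
A route of 4 moves achieves this: L → H → I → M → N.
Since 4 matches the lower bound, it is optimal.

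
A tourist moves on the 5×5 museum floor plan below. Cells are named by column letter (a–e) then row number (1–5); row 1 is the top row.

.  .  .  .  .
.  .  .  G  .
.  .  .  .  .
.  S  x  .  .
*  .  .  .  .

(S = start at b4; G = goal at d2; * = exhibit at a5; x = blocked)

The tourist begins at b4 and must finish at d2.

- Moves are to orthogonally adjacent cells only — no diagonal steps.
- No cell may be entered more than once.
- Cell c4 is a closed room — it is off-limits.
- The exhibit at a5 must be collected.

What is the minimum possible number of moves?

8

Any route passes through a5 somewhere between b4 and d2. Summing Manhattan distances along the two legs (b4 → a5 → d2) gives a lower bound of 2 + 6 = 8 moves.
A route of 8 moves achieves this: b4 → b5 → a5 → a4 → a3 → a2 → b2 → c2 → d2.
Since 8 matches the lower bound, it is optimal.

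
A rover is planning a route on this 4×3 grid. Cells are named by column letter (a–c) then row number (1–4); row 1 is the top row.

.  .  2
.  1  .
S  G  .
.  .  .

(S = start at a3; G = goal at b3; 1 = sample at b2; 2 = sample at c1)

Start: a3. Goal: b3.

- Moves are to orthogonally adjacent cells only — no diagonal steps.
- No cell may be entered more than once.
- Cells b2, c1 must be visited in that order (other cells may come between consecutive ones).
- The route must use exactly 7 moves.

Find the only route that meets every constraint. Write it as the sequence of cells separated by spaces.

a3 a2 b2 b1 c1 c2 c3 b3

The waypoints must appear in the order b2, c1, with no cell reused.
Route from a3: up 1 to a2, right 1 to b2, up 1 to b1, right 1 to c1, down 2 to c3, left 1 to b3 — 7 moves in all.
Check: order respected (1 at step 2, 2 at step 4); 7 moves as required.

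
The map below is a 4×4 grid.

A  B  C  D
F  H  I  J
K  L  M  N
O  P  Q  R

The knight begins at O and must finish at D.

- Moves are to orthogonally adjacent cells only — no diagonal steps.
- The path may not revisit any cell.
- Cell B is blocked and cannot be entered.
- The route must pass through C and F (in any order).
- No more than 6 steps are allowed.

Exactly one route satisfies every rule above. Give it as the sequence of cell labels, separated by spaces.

The 6-move cap with required stops at C, F leaves no slack for detours.
Route from O: up 2 to F, right 2 to I, up 1 to C, right 1 to D — 6 moves in all.
Check: all required cells visited; 6 ≤ 6 moves.

O K F H I C D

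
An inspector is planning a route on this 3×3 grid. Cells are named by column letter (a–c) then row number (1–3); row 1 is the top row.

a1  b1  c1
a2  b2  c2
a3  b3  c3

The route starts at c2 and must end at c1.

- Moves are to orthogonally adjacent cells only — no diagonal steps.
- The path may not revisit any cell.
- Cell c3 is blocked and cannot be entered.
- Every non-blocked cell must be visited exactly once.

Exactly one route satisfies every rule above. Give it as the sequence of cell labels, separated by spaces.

c2 b2 b3 a3 a2 a1 b1 c1

Need to visit all 8 open cells exactly once, starting at c2 and ending at c1.
Route from c2: left 1 to b2, down 1 to b3, left 1 to a3, up 2 to a1, right 2 to c1 — 7 moves in all.
Check: all 8 open cells covered.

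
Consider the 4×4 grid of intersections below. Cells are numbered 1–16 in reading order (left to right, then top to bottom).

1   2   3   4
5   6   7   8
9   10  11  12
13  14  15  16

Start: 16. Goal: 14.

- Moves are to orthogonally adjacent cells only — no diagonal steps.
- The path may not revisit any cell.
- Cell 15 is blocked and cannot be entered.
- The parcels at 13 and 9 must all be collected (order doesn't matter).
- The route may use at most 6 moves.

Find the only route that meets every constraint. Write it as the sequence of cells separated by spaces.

16 12 11 10 9 13 14

The 6-move cap with required stops at 13, 9 leaves no slack for detours.
Route from 16: up to 12, 3× left (reaching 9), down to 13, right to 14 — 6 moves in all.
Check: all required cells visited; 6 ≤ 6 moves.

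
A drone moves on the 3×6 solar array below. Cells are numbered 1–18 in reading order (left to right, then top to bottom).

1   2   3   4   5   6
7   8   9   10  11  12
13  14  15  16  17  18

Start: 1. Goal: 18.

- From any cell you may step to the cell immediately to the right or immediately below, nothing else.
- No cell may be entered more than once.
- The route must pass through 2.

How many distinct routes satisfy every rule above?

15

A right/down-only route from 1 to 18 makes exactly 2 down-moves and 5 right-moves in some order.
With no other constraints that would be C(7,2) = 21 routes.
Split at 2 and multiply the segment counts: 1→2: 1; 2→18: 15; product = 15.
That gives 15 routes.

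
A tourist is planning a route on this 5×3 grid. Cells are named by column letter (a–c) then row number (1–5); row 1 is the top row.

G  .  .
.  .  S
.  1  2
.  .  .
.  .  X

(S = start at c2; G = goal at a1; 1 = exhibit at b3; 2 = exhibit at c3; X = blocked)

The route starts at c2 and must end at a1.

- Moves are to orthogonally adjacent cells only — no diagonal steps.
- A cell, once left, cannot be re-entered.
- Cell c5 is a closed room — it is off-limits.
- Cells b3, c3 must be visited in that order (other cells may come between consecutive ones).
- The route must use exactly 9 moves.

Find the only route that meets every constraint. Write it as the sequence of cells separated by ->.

The waypoints must appear in the order b3, c3, with no cell reused.
Route from c2: left to b2, down to b3, right to c3, down to c4, 2× left (reaching a4), 3× up (reaching a1) — 9 moves in all.
Check: order respected (1 at step 2, 2 at step 3); 9 moves as required.

c2 -> b2 -> b3 -> c3 -> c4 -> b4 -> a4 -> a3 -> a2 -> a1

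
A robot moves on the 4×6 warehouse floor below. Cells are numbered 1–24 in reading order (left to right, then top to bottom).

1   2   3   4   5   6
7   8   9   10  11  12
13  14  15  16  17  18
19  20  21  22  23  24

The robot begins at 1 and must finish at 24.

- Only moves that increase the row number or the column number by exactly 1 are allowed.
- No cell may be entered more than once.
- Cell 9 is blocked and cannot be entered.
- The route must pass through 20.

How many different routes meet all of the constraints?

A right/down-only route from 1 to 24 makes exactly 3 down-moves and 5 right-moves in some order.
With no other constraints that would be C(8,3) = 56 routes.
Split at 20 and multiply the segment counts (each segment already excludes blocked cells): 1→20: 4; 20→24: 1; product = 4.
That gives 4 routes.

4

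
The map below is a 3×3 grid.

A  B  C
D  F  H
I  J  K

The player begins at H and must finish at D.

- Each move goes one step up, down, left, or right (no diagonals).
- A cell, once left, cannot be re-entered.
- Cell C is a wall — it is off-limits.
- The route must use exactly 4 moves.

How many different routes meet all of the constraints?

4

Need simple routes of exactly 4 moves from H to D (Manhattan distance 2, so 1 moves are spent on a detour and 1 undoing it).
Enumerating: H K J F D | H K J I D | H F B A D | H F J I D.
That gives 4 routes.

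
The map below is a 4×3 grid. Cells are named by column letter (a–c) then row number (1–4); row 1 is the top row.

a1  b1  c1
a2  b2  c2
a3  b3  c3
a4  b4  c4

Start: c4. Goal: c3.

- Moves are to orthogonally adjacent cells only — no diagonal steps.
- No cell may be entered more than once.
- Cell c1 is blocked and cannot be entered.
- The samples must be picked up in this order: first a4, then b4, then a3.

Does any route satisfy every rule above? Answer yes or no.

Ignoring the required order, 6 revisit-free routes from c4 to c3 pass through all of a4, b4, and a3; the waypoint orders that occur are b4 → a4 → a3 (6) — never a4 → b4 → a3.

no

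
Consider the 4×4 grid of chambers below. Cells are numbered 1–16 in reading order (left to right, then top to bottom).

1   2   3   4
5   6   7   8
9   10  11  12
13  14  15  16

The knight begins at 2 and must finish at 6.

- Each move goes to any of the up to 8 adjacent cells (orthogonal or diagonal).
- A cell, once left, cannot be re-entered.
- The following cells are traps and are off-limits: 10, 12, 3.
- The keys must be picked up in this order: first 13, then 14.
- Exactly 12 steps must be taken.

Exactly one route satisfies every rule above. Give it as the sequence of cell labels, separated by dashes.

The waypoints must appear in the order 13, 14, with no cell reused.
Route from 2: left to 1, 3× down (reaching 13), 3× right (reaching 16), up-left to 11, up-right to 8, up to 4, down-left to 7, left to 6 — 12 moves in all.
Check: order respected (13 at step 4, 14 at step 5); 12 moves as required.

2 - 1 - 5 - 9 - 13 - 14 - 15 - 16 - 11 - 8 - 4 - 7 - 6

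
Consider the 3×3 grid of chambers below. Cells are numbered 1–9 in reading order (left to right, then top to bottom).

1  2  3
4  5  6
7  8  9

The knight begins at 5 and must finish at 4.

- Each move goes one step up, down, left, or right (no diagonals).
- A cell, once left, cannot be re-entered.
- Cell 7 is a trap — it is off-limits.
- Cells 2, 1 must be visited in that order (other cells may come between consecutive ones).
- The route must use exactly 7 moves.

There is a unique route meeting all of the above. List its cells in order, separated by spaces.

5 8 9 6 3 2 1 4

The waypoints must appear in the order 2, 1, with no cell reused.
Route from 5: down to 8, right to 9, 2× up (reaching 3), 2× left (reaching 1), down to 4 — 7 moves in all.
Check: order respected (2 at step 5, 1 at step 6); 7 moves as required.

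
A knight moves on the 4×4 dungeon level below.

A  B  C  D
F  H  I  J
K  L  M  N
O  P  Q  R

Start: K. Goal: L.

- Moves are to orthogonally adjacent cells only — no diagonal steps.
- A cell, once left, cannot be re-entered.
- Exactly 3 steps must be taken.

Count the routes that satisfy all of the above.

Need simple routes of exactly 3 moves from K to L (Manhattan distance 1, so 1 moves are spent on a detour and 1 undoing it).
Enumerating: K F H L | K O P L.
That gives 2 routes.

2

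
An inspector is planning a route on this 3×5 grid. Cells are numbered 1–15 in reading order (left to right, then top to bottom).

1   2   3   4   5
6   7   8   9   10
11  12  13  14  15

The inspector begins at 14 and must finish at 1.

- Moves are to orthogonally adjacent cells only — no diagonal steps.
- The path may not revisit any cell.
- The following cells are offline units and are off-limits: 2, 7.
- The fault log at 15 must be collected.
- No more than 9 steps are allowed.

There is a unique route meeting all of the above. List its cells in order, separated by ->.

14 -> 15 -> 10 -> 9 -> 8 -> 13 -> 12 -> 11 -> 6 -> 1

Any route must reach 15 and still end at 1 within 9 moves, so the order of the required stops is forced.
Route from 14: right 1 to 15, up 1 to 10, left 2 to 8, down 1 to 13, left 2 to 11, up 2 to 1 — 9 moves in all.
Check: all required cells visited; 9 ≤ 9 moves.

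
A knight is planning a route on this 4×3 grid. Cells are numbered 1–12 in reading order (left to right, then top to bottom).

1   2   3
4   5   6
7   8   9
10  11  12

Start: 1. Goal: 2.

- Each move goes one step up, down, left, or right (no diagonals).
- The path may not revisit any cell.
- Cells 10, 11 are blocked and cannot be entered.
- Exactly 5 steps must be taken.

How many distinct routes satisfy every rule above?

Need simple routes of exactly 5 moves from 1 to 2 (Manhattan distance 1, so 2 moves are spent on a detour and 2 undoing it).
Enumerating: 1 4 7 8 5 2 | 1 4 5 6 3 2.
That gives 2 routes.

2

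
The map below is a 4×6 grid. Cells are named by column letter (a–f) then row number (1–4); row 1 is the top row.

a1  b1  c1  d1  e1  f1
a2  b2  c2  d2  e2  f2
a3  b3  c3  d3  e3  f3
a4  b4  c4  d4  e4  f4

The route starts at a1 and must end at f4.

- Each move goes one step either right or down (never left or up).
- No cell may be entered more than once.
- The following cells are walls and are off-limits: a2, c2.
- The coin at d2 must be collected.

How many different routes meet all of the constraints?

6

A right/down-only route from a1 to f4 makes exactly 3 down-moves and 5 right-moves in some order.
With no other constraints that would be C(8,3) = 56 routes.
Split at d2 and multiply the segment counts (each segment already excludes blocked cells): a1→d2: 1; d2→f4: 6; product = 6.
That gives 6 routes.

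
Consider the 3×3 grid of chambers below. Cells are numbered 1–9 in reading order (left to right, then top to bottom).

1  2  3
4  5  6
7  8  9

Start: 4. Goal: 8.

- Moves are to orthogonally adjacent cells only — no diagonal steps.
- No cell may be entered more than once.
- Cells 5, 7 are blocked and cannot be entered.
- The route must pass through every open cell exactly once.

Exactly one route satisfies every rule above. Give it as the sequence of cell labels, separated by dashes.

4 - 1 - 2 - 3 - 6 - 9 - 8

Need to visit all 7 open cells exactly once, starting at 4 and ending at 8.
Cell 9 has only two open neighbours (6 and 8), so the path must pass straight through it: one of those is the cell it's entered from and the other is where it exits.
Route from 4: up 1 to 1, right 2 to 3, down 2 to 9, left 1 to 8 — 6 moves in all.
Check: all 7 open cells covered.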